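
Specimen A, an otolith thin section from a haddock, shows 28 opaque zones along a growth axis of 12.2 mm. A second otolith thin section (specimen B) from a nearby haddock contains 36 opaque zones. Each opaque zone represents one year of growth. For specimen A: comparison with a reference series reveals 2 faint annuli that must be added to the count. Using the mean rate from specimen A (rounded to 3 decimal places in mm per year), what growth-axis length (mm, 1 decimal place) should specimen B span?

Specimen A: correcting the raw count gives 28 + 2 = 30 true opaque zones.
A: Mean rate = 12.2 mm / 30 years ≈ 0.407 mm per year.
Length of B = 0.407 × 36 = 14.7 mm.

14.7 mm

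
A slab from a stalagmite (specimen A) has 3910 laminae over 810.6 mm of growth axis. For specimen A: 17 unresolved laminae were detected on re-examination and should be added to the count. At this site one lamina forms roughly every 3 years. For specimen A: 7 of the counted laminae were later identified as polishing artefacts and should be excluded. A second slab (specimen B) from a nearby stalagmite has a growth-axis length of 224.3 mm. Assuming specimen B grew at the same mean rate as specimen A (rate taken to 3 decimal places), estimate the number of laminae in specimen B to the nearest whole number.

1084 laminae

Specimen A: correcting the raw count gives 3910 − 7 + 17 = 3920 true laminae.
Specimen A: multiplying by 3 years per lamina: 3920 × 3 = 11760 years.
A: 810.6 mm over 11760 years gives 810.6 / 11760 ≈ 0.069 mm/year.
Specimen B: 224.3 mm / 0.069 mm per year = 3250.72 years; at 3 years per lamina that is 3250.72 / 3 ≈ 1084 laminae.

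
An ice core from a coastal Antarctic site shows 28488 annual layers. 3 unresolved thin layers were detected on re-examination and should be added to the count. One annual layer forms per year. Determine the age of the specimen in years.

28491 years

Adjusted count: 28488 + 3 = 28491 annual layers.
With a one-to-one annual layer periodicity this is 28491 years.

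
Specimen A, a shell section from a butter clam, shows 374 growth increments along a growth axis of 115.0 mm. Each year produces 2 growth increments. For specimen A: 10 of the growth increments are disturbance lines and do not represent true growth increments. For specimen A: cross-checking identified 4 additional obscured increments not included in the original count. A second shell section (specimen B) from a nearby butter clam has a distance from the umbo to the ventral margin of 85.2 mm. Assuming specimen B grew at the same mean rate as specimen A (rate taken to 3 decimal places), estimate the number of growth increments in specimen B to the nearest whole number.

273 growth increments

Specimen A: true growth increment count = 374 − 10 + 4 = 368.
Specimen A: 368 growth increments at 2 per year is 368 / 2 = 184 years.
A: 115.0 mm over 184 years gives 115.0 / 184 ≈ 0.625 mm per year.
B spans 85.2 / 0.625 = 136.32 years; at 2 growth increments per year that is 136.32 × 2 ≈ 273 growth increments.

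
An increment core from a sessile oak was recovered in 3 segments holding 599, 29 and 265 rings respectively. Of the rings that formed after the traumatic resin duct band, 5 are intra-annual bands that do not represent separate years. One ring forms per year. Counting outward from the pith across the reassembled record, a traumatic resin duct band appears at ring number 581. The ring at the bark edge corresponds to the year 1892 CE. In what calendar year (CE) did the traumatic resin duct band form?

1585 CE

Total rings = 599 + 29 + 265 = 893.
The traumatic resin duct band sits at ring 581 from the pith, so 893 − 581 = 312 rings formed after it.
312 − 5 false = 307 true rings after the traumatic resin duct band.
Counting back 307 years from 1892 CE places the traumatic resin duct band in 1892 − 307 = 1585 CE.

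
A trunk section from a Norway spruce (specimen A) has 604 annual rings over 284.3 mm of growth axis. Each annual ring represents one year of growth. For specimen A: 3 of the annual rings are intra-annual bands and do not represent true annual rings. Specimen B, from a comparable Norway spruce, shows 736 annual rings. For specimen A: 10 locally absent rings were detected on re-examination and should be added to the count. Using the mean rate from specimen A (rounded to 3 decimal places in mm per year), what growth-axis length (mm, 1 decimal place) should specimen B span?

Specimen A: after corrections the count is 604 − 3 + 10 = 611 annual rings.
A: Mean rate = 284.3 mm / 611 years ≈ 0.465 mm per year.
For B, 0.465 mm/year × 736 years = 342.2 mm.

342.2 mm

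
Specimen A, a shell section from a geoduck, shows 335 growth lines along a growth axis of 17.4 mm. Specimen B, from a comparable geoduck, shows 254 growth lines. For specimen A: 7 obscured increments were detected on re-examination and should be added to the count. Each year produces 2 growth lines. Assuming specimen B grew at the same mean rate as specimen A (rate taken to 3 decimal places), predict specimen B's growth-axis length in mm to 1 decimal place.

13.0 mm

Specimen A: adjusted count: 335 + 7 = 342 growth lines.
Specimen A: 342 growth lines at 2 per year is 342 / 2 = 171 years.
A: 17.4 mm over 171 years gives 17.4 / 171 ≈ 0.102 mm/year.
Specimen B: 254 growth lines at 2 per year is 254 / 2 = 127 years. B's length ≈ 0.102 × 127 = 13.0 mm.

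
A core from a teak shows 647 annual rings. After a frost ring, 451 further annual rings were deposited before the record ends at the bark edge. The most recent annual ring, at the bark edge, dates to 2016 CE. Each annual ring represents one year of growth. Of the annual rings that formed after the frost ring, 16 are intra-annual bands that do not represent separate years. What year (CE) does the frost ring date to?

There are 451 annual rings younger than the frost ring.
Excluding 16 false annual rings: 451 − 16 = 435.
Counting back 435 years from 2016 CE places the frost ring in 2016 − 435 = 1581 CE.

1581 CE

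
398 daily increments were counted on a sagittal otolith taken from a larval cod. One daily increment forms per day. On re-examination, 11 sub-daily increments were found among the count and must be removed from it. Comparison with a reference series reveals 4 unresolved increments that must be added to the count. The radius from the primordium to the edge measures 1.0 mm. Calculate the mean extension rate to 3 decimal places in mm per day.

Correcting the raw count gives 398 − 11 + 4 = 391 true daily increments.
1.0 mm over 391 days gives 1.0 / 391 ≈ 0.003 mm per day.

0.003 mm per day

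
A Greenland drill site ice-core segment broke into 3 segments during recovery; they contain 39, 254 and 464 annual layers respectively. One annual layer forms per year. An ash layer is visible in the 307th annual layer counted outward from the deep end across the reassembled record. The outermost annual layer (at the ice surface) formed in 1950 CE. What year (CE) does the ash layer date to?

Total annual layers = 39 + 254 + 464 = 757.
Between annual layer 307 and the ice surface there are 757 − 307 = 450 annual layers.
Counting back 450 years from 1950 CE places the ash layer in 1950 − 450 = 1500 CE.

1500 CE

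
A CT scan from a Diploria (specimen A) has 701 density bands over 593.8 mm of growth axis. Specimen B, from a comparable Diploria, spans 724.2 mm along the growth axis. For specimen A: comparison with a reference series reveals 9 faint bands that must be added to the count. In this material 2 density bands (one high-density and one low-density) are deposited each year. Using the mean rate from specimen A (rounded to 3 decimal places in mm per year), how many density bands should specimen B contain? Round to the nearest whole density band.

Specimen A: correcting the raw count gives 701 + 9 = 710 true density bands.
Specimen A: 710 density bands at 2 per year is 710 / 2 = 355 years.
A: Extension rate ≈ 593.8 / 355 = 1.673 mm/yr.
B spans 724.2 / 1.673 = 432.88 years; at 2 density bands per year that is 432.88 × 2 ≈ 866 density bands.

866 density bands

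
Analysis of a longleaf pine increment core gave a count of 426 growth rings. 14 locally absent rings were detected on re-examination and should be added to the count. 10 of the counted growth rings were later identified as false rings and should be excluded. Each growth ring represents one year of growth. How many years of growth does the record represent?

After corrections the count is 426 − 10 + 14 = 430 growth rings.
At one growth ring per year, that is 430 years.

430 years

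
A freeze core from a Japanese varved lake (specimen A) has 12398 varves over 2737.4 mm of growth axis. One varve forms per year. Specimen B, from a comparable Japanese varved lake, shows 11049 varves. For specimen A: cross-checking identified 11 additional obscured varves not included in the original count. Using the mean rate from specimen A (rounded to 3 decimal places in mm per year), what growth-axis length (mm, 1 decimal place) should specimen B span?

Specimen A: after corrections the count is 12398 + 11 = 12409 varves.
A: 2737.4 mm over 12409 years gives 2737.4 / 12409 ≈ 0.221 mm/yr.
B's length ≈ 0.221 × 11049 = 2441.8 mm.

2441.8 mm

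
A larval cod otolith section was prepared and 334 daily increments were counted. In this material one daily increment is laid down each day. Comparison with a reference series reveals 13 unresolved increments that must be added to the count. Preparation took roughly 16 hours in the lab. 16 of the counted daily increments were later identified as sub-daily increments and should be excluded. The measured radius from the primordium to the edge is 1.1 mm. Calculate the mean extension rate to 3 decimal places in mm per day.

0.003 mm per day

After corrections the count is 334 − 16 + 13 = 331 daily increments.
Extension rate ≈ 1.1 / 331 = 0.003 mm per day.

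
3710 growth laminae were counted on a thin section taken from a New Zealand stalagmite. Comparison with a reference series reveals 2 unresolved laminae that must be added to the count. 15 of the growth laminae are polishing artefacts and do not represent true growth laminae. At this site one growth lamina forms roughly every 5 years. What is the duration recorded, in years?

Adjusted count: 3710 − 15 + 2 = 3697 growth laminae.
3697 growth laminae at 5 years each span 3697 × 5 = 18485 years.

18485 years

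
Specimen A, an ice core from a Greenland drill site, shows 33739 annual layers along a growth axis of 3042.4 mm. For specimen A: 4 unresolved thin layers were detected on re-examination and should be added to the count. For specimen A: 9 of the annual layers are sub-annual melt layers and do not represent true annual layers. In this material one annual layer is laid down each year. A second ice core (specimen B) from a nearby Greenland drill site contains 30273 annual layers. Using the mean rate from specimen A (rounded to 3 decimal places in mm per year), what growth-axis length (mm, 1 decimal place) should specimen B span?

2724.6 mm

Specimen A: true annual layer count = 33739 − 9 + 4 = 33734.
A: 3042.4 mm over 33734 years gives 3042.4 / 33734 ≈ 0.090 mm/year.
Length of B = 0.090 × 30273 = 2724.6 mm.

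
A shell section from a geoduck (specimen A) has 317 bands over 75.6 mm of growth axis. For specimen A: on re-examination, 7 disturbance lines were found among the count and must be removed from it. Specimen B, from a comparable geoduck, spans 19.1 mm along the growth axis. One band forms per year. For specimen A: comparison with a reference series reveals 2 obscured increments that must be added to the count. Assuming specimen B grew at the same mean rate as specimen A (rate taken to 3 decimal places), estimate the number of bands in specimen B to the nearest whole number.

Specimen A: after corrections the count is 317 − 7 + 2 = 312 bands.
A: Mean rate = 75.6 mm / 312 years ≈ 0.242 mm/yr.
Specimen B: 19.1 mm / 0.242 mm per year = 78.93 years ≈ 79 bands.

79 bands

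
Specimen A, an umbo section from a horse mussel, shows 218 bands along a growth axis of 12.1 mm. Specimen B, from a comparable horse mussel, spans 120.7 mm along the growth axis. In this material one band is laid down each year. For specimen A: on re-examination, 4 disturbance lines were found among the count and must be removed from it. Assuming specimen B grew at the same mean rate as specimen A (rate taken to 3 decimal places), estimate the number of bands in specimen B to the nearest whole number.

Specimen A: adjusted count: 218 − 4 = 214 bands.
A: 12.1 mm over 214 years gives 12.1 / 214 ≈ 0.057 mm per year.
Specimen B: 120.7 mm / 0.057 mm per year = 2117.54 years ≈ 2118 bands.

2118 bands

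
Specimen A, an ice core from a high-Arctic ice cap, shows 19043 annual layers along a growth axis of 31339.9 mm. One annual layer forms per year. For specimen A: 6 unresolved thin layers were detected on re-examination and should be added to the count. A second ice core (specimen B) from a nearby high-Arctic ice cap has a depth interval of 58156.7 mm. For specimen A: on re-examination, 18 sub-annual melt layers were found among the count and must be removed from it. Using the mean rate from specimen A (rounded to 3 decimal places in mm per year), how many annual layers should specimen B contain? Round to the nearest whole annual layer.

Specimen A: adjusted count: 19043 − 18 + 6 = 19031 annual layers.
A: 31339.9 mm over 19031 years gives 31339.9 / 19031 ≈ 1.647 mm/year.
B spans 58156.7 / 1.647 = 35310.69 years ≈ 35311 annual layers.

35311 annual layers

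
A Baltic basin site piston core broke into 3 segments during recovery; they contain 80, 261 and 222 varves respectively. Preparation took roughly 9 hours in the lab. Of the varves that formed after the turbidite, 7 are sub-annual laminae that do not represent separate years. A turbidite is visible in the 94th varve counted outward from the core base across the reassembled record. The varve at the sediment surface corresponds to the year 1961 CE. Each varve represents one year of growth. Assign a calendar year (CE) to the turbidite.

1499 CE

Total varves = 80 + 261 + 222 = 563.
The turbidite sits at varve 94 from the core base, so 563 − 94 = 469 varves formed after it.
469 − 7 false = 462 true varves after the turbidite.
The varve at the sediment surface is 1961 CE, so the turbidite dates to 1961 − 462 = 1499 CE.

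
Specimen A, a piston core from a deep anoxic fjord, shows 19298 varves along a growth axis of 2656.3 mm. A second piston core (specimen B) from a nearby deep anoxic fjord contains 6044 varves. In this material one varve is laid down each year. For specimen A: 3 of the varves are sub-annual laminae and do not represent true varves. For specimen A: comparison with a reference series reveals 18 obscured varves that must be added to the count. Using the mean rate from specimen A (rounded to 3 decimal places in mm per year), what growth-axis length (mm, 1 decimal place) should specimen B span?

834.1 mm

Specimen A: correcting the raw count gives 19298 − 3 + 18 = 19313 true varves.
A: Mean rate = 2656.3 mm / 19313 years ≈ 0.138 mm per year.
Length of B = 0.138 × 6044 = 834.1 mm.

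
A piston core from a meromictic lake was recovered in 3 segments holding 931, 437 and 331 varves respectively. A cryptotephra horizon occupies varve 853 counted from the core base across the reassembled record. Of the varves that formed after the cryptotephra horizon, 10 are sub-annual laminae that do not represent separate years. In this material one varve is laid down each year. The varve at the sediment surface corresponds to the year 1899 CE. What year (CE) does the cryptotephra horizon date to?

1063 CE

Total varves = 931 + 437 + 331 = 1699.
The cryptotephra horizon sits at varve 853 from the core base, so 1699 − 853 = 846 varves formed after it.
Excluding 10 false varves: 846 − 10 = 836.
Counting back 836 years from 1899 CE places the cryptotephra horizon in 1899 − 836 = 1063 CE.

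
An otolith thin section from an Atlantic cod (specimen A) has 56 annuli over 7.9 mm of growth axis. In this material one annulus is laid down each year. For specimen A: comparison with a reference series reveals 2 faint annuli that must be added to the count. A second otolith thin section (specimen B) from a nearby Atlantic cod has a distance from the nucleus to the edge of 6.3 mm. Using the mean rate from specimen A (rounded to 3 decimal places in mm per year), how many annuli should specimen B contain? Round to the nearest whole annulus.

46 annuli

Specimen A: adjusted count: 56 + 2 = 58 annuli.
A: 7.9 mm over 58 years gives 7.9 / 58 ≈ 0.136 mm/year.
Specimen B: 6.3 mm / 0.136 mm per year = 46.32 years ≈ 46 annuli.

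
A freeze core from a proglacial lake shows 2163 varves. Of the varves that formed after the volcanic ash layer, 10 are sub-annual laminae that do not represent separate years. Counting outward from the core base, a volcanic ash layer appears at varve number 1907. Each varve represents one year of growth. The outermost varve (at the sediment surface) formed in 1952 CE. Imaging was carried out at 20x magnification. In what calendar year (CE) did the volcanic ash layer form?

1706 CE

2163 − 1907 = 256 varves lie beyond the volcanic ash layer toward the sediment surface.
256 − 10 false = 246 true varves after the volcanic ash layer.
Counting back 246 years from 1952 CE places the volcanic ash layer in 1952 − 246 = 1706 CE.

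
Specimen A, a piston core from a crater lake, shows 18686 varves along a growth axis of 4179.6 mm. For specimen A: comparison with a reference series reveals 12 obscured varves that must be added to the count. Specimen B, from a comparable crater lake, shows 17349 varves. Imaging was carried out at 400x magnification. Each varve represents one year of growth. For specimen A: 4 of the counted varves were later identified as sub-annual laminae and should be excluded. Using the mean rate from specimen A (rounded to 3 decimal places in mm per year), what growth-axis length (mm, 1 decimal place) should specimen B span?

Specimen A: adjusted count: 18686 − 4 + 12 = 18694 varves.
A: Extension rate ≈ 4179.6 / 18694 = 0.224 mm/yr.
B's length ≈ 0.224 × 17349 = 3886.2 mm.

3886.2 mm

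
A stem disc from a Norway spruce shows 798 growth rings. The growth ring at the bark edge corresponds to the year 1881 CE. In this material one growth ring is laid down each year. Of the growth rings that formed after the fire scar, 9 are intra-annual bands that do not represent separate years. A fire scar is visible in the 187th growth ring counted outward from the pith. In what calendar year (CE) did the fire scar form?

1279 CE

798 − 187 = 611 growth rings lie beyond the fire scar toward the bark edge.
611 − 9 false = 602 true growth rings after the fire scar.
The growth ring at the bark edge is 1881 CE, so the fire scar dates to 1881 − 602 = 1279 CE.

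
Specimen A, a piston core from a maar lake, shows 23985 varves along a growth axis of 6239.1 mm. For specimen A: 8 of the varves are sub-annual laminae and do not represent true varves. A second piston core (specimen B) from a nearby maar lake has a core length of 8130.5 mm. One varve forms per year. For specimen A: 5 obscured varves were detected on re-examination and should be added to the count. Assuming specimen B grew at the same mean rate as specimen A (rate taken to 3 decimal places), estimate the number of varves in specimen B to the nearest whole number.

31271 varves

Specimen A: adjusted count: 23985 − 8 + 5 = 23982 varves.
A: 6239.1 mm over 23982 years gives 6239.1 / 23982 ≈ 0.260 mm/yr.
B spans 8130.5 / 0.260 = 31271.15 years ≈ 31271 varves.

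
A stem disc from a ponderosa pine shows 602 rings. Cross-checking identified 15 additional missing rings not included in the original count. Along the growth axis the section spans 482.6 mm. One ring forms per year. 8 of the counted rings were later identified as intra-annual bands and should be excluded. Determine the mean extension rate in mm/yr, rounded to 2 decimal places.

True ring count = 602 − 8 + 15 = 609.
Extension rate ≈ 482.6 / 609 = 0.79 mm/yr.

0.79 mm/yr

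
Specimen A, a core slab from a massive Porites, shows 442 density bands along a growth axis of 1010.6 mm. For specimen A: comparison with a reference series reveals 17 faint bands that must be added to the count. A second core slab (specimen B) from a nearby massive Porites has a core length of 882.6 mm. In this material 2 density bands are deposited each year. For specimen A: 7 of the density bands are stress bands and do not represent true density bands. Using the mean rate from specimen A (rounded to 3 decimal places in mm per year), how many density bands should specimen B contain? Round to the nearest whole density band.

395 density bands

Specimen A: correcting the raw count gives 442 − 7 + 17 = 452 true density bands.
Specimen A: with 2 density bands per year, 452 / 2 = 226 years.
A: Mean rate = 1010.6 mm / 226 years ≈ 4.472 mm/year.
B spans 882.6 / 4.472 = 197.36 years; at 2 density bands per year that is 197.36 × 2 ≈ 395 density bands.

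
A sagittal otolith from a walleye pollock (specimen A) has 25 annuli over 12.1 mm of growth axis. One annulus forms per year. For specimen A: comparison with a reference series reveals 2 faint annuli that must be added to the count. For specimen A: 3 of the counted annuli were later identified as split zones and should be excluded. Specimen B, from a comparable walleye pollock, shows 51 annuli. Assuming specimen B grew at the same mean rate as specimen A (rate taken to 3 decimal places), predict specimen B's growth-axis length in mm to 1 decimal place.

25.7 mm

Specimen A: adjusted count: 25 − 3 + 2 = 24 annuli.
A: Mean rate = 12.1 mm / 24 years ≈ 0.504 mm/year.
For B, 0.504 mm/year × 51 years = 25.7 mm.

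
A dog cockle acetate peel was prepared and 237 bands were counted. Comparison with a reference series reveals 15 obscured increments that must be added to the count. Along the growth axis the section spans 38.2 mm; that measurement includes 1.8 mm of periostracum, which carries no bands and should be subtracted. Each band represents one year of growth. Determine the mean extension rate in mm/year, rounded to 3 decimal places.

0.144 mm/year

Adjusted count: 237 + 15 = 252 bands.
Net length = 38.2 − 1.8 = 36.4 mm.
Extension rate ≈ 36.4 / 252 = 0.144 mm/year.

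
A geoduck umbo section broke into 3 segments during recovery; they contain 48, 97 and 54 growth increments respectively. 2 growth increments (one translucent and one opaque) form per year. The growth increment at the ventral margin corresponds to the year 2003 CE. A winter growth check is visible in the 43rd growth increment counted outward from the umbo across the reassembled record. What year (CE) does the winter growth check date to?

Total growth increments = 48 + 97 + 54 = 199.
The winter growth check sits at growth increment 43 from the umbo, so 199 − 43 = 156 growth increments formed after it.
Dividing by 2 growth increments per year: 156 / 2 = 78 years.
2003 − 78 = 1925 CE.

1925 CE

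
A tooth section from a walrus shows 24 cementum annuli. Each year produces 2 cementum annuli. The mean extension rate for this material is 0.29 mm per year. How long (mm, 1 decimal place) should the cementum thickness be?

3.5 mm

24 cementum annuli at 2 per year is 24 / 2 = 12 years.
12 years at 0.29 mm/year gives 0.29 × 12 = 3.5 mm.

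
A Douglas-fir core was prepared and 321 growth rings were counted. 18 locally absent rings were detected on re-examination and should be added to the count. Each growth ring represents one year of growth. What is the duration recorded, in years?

339 yr

Adjusted count: 321 + 18 = 339 growth rings.
At one growth ring per year, that is 339 years.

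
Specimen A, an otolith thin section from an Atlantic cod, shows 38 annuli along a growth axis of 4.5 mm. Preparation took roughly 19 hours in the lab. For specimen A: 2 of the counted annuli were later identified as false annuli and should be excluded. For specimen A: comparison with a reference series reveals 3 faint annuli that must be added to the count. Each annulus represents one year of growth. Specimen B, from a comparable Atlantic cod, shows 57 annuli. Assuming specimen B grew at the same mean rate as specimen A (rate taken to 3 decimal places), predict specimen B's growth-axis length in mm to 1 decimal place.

6.6 mm

Specimen A: after corrections the count is 38 − 2 + 3 = 39 annuli.
A: Extension rate ≈ 4.5 / 39 = 0.115 mm/yr.
B's length ≈ 0.115 × 57 = 6.6 mm.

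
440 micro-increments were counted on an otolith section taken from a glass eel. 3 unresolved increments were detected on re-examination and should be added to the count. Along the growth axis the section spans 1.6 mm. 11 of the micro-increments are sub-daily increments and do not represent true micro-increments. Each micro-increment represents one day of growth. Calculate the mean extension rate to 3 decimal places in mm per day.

0.004 mm per day

After corrections the count is 440 − 11 + 3 = 432 micro-increments.
Mean rate = 1.6 mm / 432 days ≈ 0.004 mm per day.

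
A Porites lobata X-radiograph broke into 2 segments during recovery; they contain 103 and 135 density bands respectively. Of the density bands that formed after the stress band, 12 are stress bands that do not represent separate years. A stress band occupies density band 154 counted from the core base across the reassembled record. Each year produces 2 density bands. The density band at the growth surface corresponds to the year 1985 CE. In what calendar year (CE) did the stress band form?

Total density bands = 103 + 135 = 238.
The stress band sits at density band 154 from the core base, so 238 − 154 = 84 density bands formed after it.
Excluding 12 false density bands: 84 − 12 = 72.
72 density bands at 2 per year is 72 / 2 = 36 years.
Counting back 36 years from 1985 CE places the stress band in 1985 − 36 = 1949 CE.

1949 CE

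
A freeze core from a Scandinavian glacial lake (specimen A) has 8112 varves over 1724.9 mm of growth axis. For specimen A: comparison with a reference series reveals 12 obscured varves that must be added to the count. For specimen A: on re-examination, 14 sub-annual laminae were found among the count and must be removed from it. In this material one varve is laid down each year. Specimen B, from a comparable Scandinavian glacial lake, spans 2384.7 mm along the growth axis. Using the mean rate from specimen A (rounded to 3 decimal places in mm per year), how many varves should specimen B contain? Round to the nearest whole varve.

Specimen A: after corrections the count is 8112 − 14 + 12 = 8110 varves.
A: Mean rate = 1724.9 mm / 8110 years ≈ 0.213 mm/yr.
Specimen B: 2384.7 mm / 0.213 mm per year = 11195.77 years ≈ 11196 varves.

11196 varves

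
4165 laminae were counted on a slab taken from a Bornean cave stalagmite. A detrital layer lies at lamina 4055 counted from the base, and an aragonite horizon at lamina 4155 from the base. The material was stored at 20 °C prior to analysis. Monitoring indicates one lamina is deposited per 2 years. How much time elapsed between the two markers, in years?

200 yr

4155 − 4055 = 100 laminae lie between the two events.
At 2 years per lamina, 100 × 2 = 200 years.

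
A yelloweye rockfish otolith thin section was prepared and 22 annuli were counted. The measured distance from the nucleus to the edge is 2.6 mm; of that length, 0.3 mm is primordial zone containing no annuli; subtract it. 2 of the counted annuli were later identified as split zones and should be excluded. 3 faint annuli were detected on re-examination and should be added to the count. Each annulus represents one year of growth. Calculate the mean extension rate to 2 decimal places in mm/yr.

0.10 mm/yr

True annulus count = 22 − 2 + 3 = 23.
Removing the 0.3 mm offcut leaves 2.6 − 0.3 = 2.3 mm.
Mean rate = 2.3 mm / 23 years ≈ 0.10 mm/yr.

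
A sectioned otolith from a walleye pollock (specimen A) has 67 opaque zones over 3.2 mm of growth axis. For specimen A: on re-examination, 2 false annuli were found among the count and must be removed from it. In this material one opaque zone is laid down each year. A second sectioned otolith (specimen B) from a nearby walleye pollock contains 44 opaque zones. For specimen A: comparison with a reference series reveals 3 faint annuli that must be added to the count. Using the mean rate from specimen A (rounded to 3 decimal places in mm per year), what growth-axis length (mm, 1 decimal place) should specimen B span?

Specimen A: true opaque zone count = 67 − 2 + 3 = 68.
A: Mean rate = 3.2 mm / 68 years ≈ 0.047 mm/year.
For B, 0.047 mm/year × 44 years = 2.1 mm.

2.1 mm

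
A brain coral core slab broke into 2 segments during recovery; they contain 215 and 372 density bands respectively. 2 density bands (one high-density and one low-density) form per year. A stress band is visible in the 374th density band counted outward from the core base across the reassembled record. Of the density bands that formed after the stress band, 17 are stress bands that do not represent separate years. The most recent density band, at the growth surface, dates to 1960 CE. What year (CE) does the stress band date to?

Total density bands = 215 + 372 = 587.
The stress band sits at density band 374 from the core base, so 587 − 374 = 213 density bands formed after it.
Removing the 17 false density bands leaves 213 − 17 = 196 true density bands beyond the stress band.
Dividing by 2 density bands per year: 196 / 2 = 98 years.
Counting back 98 years from 1960 CE places the stress band in 1960 − 98 = 1862 CE.

1862 CE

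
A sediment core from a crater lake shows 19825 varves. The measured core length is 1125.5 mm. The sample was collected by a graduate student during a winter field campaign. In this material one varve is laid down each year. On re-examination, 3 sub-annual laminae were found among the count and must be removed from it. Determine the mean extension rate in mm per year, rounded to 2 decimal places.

0.06 mm per year

After corrections the count is 19825 − 3 = 19822 varves.
1125.5 mm over 19822 years gives 1125.5 / 19822 ≈ 0.06 mm per year.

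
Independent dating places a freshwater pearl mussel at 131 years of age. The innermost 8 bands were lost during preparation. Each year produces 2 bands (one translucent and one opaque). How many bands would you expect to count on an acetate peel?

254 bands

131 years at 2 bands per year gives 131 × 2 = 262 bands.
Subtracting the 8 bands not captured gives 262 − 8 = 254 bands in the record.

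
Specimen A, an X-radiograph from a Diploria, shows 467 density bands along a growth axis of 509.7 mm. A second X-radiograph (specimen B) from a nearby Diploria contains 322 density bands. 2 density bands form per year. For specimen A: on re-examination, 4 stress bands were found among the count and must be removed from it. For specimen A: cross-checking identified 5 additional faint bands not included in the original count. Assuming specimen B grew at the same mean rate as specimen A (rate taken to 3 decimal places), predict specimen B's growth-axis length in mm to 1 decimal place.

Specimen A: true density band count = 467 − 4 + 5 = 468.
Specimen A: 468 density bands at 2 per year is 468 / 2 = 234 years.
A: Extension rate ≈ 509.7 / 234 = 2.178 mm/yr.
Specimen B: dividing by 2 density bands per year: 322 / 2 = 161 years. B's length ≈ 2.178 × 161 = 350.7 mm.

350.7 mm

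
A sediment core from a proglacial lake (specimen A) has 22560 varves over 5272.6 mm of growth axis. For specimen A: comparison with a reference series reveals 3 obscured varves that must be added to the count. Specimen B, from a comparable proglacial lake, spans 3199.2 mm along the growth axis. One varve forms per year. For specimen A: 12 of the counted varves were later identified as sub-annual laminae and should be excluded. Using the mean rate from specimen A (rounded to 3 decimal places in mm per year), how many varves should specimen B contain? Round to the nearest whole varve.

13672 varves

Specimen A: correcting the raw count gives 22560 − 12 + 3 = 22551 true varves.
A: Mean rate = 5272.6 mm / 22551 years ≈ 0.234 mm/yr.
For B, 3199.2 / 0.234 = 13671.79 years ≈ 13672 varves.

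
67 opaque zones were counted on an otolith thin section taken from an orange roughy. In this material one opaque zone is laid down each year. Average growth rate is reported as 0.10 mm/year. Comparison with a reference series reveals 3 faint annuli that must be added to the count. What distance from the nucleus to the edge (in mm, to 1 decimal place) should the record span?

After corrections the count is 67 + 3 = 70 opaque zones.
Length ≈ 0.10 × 70 = 7.0 mm.

7.0 mm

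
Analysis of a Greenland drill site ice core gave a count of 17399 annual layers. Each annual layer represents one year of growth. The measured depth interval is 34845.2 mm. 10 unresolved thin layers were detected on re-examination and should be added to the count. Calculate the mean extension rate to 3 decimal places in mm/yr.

2.002 mm/yr

After corrections the count is 17399 + 10 = 17409 annual layers.
Extension rate ≈ 34845.2 / 17409 = 2.002 mm/yr.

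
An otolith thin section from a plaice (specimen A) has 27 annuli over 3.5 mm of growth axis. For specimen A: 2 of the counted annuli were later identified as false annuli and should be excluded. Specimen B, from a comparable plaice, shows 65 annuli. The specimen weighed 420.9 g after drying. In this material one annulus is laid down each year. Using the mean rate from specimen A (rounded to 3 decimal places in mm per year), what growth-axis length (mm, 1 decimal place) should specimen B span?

9.1 mm

Specimen A: adjusted count: 27 − 2 = 25 annuli.
A: Mean rate = 3.5 mm / 25 years ≈ 0.140 mm per year.
B's length ≈ 0.140 × 65 = 9.1 mm.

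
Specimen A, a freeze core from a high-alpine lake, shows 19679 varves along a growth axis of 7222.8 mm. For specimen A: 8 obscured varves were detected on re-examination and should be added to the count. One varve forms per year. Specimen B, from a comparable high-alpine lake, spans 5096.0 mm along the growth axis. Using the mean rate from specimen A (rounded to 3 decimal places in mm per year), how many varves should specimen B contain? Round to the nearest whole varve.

13886 varves

Specimen A: adjusted count: 19679 + 8 = 19687 varves.
A: 7222.8 mm over 19687 years gives 7222.8 / 19687 ≈ 0.367 mm/yr.
Specimen B: 5096.0 mm / 0.367 mm per year = 13885.56 years ≈ 13886 varves.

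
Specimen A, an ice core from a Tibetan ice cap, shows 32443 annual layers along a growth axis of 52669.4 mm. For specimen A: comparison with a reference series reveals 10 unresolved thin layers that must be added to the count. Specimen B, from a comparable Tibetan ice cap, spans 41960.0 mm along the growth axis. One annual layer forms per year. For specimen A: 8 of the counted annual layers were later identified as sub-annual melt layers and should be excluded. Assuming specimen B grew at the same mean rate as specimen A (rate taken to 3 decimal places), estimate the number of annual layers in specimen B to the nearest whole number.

25853 annual layers

Specimen A: correcting the raw count gives 32443 − 8 + 10 = 32445 true annual layers.
A: 52669.4 mm over 32445 years gives 52669.4 / 32445 ≈ 1.623 mm per year.
For B, 41960.0 / 1.623 = 25853.36 years ≈ 25853 annual layers.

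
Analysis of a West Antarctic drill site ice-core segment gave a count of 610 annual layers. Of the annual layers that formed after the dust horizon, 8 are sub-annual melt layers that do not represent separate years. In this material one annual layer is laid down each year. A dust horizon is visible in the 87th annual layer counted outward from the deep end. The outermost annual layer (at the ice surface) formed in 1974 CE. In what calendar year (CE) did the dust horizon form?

The dust horizon sits at annual layer 87 from the deep end, so 610 − 87 = 523 annual layers formed after it.
Removing the 8 false annual layers leaves 523 − 8 = 515 true annual layers beyond the dust horizon.
1974 − 515 = 1459 CE.

1459 CE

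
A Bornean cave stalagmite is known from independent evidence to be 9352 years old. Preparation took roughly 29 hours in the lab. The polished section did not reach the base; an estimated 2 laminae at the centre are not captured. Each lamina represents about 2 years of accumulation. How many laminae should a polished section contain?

At 2 years per lamina, 9352 / 2 = 4676 laminae are expected.
Subtracting the 2 laminae not captured gives 4676 − 2 = 4674 laminae in the record.

4674 laminae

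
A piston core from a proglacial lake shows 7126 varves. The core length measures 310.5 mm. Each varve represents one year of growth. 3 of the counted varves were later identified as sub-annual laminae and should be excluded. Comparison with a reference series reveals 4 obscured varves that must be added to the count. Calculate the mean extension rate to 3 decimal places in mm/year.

Correcting the raw count gives 7126 − 3 + 4 = 7127 true varves.
310.5 mm over 7127 years gives 310.5 / 7127 ≈ 0.044 mm/year.

0.044 mm/year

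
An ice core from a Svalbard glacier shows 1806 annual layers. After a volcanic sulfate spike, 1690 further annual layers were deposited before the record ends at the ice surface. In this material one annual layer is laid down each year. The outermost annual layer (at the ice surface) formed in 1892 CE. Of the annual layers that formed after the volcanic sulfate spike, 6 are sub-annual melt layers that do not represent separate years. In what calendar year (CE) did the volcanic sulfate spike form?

208 CE

There are 1690 annual layers younger than the volcanic sulfate spike.
1690 − 6 false = 1684 true annual layers after the volcanic sulfate spike.
The annual layer at the ice surface is 1892 CE, so the volcanic sulfate spike dates to 1892 − 1684 = 208 CE.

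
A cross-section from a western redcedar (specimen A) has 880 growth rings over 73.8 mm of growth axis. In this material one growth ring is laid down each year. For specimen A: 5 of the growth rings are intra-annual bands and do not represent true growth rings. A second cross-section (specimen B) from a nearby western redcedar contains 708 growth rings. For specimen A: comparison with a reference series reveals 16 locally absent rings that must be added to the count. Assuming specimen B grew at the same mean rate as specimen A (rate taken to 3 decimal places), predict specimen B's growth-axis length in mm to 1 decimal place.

58.8 mm

Specimen A: correcting the raw count gives 880 − 5 + 16 = 891 true growth rings.
A: 73.8 mm over 891 years gives 73.8 / 891 ≈ 0.083 mm/yr.
Length of B = 0.083 × 708 = 58.8 mm.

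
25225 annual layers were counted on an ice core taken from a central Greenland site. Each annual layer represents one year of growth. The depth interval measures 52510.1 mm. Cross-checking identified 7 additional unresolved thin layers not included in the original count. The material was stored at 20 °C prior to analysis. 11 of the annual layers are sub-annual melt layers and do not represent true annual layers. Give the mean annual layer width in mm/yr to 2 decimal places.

True annual layer count = 25225 − 11 + 7 = 25221.
52510.1 mm over 25221 years gives 52510.1 / 25221 ≈ 2.08 mm/yr.

2.08 mm/yr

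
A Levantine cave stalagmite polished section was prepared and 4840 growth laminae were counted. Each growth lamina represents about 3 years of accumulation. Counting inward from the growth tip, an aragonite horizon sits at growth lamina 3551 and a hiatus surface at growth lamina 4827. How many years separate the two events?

3828 years

4827 − 3551 = 1276 growth laminae lie between the two events.
At 3 years per growth lamina, 1276 × 3 = 3828 years.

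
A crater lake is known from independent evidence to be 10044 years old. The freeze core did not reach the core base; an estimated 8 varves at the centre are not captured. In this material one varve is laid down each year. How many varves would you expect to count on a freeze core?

10036 varves

At one varve per year, 10044 years correspond to 10044 varves.
Subtracting the 8 varves not captured gives 10044 − 8 = 10036 varves in the record.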